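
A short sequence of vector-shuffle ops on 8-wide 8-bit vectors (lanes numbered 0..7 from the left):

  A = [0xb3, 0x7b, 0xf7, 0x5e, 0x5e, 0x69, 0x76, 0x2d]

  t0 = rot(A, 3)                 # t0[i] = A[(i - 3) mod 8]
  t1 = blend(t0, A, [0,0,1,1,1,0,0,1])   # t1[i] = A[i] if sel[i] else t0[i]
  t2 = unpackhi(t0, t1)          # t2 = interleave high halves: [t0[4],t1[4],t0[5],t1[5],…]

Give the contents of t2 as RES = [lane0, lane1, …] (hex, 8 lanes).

RES = [0x7b, 0x5e, 0xf7, 0xf7, 0x5e, 0x5e, 0x5e, 0x2d]

t0 = [0x69, 0x76, 0x2d, 0xb3, 0x7b, 0xf7, 0x5e, 0x5e]
t1 = [0x69, 0x76, 0xf7, 0x5e, 0x5e, 0xf7, 0x5e, 0x2d]
t2 = [0x7b, 0x5e, 0xf7, 0xf7, 0x5e, 0x5e, 0x5e, 0x2d]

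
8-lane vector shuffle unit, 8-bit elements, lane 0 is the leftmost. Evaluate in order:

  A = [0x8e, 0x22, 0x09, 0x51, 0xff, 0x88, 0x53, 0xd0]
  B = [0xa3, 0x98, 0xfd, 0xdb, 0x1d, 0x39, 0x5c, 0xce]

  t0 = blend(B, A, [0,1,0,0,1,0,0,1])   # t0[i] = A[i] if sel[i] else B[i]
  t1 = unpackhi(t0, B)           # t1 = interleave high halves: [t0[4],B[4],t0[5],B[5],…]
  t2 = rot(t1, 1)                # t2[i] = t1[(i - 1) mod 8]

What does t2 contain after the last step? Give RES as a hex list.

RES = [0xce, 0xff, 0x1d, 0x39, 0x39, 0x5c, 0x5c, 0xd0]

t0 = [0xa3, 0x22, 0xfd, 0xdb, 0xff, 0x39, 0x5c, 0xd0]
t1 = [0xff, 0x1d, 0x39, 0x39, 0x5c, 0x5c, 0xd0, 0xce]
t2 = [0xce, 0xff, 0x1d, 0x39, 0x39, 0x5c, 0x5c, 0xd0]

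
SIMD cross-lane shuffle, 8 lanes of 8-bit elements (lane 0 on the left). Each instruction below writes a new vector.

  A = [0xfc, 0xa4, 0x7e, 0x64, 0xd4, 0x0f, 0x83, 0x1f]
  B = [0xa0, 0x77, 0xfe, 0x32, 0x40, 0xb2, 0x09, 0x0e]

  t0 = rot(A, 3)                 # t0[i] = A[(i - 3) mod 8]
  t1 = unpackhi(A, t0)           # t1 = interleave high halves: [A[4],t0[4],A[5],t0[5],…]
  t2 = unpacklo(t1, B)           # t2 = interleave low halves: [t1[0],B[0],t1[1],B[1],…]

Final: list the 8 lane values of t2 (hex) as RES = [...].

RES = [ 0xd4  0xa0  0xa4  0x77  0x0f  0xfe  0x7e  0x32 ]

→ t0 |0f|83|1f|fc|a4|7e|64|d4|
→ t1 |d4|a4|0f|7e|83|64|1f|d4|
→ t2 |d4|a0|a4|77|0f|fe|7e|32|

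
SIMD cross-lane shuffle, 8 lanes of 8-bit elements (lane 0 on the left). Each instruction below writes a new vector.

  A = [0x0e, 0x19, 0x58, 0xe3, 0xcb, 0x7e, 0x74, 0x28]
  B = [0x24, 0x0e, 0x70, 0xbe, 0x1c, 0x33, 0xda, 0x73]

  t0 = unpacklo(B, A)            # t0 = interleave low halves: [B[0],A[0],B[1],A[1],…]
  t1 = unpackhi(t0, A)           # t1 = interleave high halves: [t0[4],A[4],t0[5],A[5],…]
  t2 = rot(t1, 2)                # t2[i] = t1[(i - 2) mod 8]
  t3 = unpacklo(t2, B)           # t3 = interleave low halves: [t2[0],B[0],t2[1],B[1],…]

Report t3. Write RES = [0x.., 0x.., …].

RES = [ 0xe3  0x24  0x28  0x0e  0x70  0x70  0xcb  0xbe ]

t0 = [0x24, 0x0e, 0x0e, 0x19, 0x70, 0x58, 0xbe, 0xe3]
t1 = [0x70, 0xcb, 0x58, 0x7e, 0xbe, 0x74, 0xe3, 0x28]
t2 = [0xe3, 0x28, 0x70, 0xcb, 0x58, 0x7e, 0xbe, 0x74]
t3 = [0xe3, 0x24, 0x28, 0x0e, 0x70, 0x70, 0xcb, 0xbe]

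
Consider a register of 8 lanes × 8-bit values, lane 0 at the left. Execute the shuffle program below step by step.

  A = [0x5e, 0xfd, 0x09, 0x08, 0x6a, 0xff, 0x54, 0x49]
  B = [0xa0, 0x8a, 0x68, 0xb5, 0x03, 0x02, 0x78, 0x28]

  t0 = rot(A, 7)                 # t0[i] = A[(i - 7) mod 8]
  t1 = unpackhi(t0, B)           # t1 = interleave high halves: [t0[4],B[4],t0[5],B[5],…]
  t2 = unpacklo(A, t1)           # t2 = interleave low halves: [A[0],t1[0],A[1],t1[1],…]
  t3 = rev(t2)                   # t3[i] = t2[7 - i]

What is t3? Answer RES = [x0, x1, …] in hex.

RES = [ 0x02  0x08  0x54  0x09  0x03  0xfd  0xff  0x5e ]

  t0: fd 09 08 6a ff 54 49 5e
  t1: ff 03 54 02 49 78 5e 28
  t2: 5e ff fd 03 09 54 08 02
  t3: 02 08 54 09 03 fd ff 5e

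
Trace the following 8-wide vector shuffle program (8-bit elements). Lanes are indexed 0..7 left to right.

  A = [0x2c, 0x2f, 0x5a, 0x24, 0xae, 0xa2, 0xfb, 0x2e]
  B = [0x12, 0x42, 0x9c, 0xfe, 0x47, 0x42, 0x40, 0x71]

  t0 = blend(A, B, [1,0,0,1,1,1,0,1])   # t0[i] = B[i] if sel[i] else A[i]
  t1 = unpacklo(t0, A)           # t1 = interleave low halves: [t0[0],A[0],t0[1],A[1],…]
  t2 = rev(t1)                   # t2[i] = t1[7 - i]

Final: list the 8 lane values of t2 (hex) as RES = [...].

RES = [ 0x24  0xfe  0x5a  0x5a  0x2f  0x2f  0x2c  0x12 ]

t0 = [0x12, 0x2f, 0x5a, 0xfe, 0x47, 0x42, 0xfb, 0x71]
t1 = [0x12, 0x2c, 0x2f, 0x2f, 0x5a, 0x5a, 0xfe, 0x24]
t2 = [0x24, 0xfe, 0x5a, 0x5a, 0x2f, 0x2f, 0x2c, 0x12]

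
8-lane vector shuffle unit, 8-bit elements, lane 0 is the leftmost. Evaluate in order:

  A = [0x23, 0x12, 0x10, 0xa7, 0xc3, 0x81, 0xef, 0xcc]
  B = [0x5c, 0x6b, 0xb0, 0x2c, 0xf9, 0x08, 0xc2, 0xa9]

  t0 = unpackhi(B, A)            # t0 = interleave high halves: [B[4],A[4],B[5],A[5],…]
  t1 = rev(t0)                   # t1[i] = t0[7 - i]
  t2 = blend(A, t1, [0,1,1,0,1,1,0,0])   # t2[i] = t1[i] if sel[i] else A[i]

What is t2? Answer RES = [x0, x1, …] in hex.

  t0: f9 c3 08 81 c2 ef a9 cc
  t1: cc a9 ef c2 81 08 c3 f9
  t2: 23 a9 ef a7 81 08 ef cc

RES = [ 0x23  0xa9  0xef  0xa7  0x81  0x08  0xef  0xcc ]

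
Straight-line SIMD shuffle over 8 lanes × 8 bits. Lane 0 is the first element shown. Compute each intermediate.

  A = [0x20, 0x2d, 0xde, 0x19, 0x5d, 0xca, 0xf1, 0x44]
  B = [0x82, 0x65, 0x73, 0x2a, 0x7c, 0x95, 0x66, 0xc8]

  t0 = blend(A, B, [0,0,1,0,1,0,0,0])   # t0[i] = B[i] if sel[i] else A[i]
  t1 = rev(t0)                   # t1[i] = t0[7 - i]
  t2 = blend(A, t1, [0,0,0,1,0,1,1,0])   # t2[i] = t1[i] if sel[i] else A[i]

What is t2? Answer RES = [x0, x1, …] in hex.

→ t0 |20|2d|73|19|7c|ca|f1|44|
→ t1 |44|f1|ca|7c|19|73|2d|20|
→ t2 |20|2d|de|7c|5d|73|2d|44|

RES = [0x20, 0x2d, 0xde, 0x7c, 0x5d, 0x73, 0x2d, 0x44]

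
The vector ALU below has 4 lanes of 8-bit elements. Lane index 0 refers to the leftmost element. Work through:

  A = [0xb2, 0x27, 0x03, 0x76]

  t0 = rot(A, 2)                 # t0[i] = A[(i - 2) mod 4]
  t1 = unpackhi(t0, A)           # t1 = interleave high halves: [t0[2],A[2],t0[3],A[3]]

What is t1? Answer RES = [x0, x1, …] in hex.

RES = [0xb2, 0x03, 0x27, 0x76]

t0 = [0x03, 0x76, 0xb2, 0x27]
t1 = [0xb2, 0x03, 0x27, 0x76]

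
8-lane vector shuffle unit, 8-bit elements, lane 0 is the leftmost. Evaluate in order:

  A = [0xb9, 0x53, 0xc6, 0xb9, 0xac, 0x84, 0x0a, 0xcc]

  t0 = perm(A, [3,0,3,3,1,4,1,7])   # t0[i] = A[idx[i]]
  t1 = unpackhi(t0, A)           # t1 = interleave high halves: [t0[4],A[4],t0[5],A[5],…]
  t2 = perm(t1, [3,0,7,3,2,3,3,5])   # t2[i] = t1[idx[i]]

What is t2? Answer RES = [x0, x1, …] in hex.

RES = [0x84, 0x53, 0xcc, 0x84, 0xac, 0x84, 0x84, 0x0a]

t0 = [0xb9, 0xb9, 0xb9, 0xb9, 0x53, 0xac, 0x53, 0xcc]
t1 = [0x53, 0xac, 0xac, 0x84, 0x53, 0x0a, 0xcc, 0xcc]
t2 = [0x84, 0x53, 0xcc, 0x84, 0xac, 0x84, 0x84, 0x0a]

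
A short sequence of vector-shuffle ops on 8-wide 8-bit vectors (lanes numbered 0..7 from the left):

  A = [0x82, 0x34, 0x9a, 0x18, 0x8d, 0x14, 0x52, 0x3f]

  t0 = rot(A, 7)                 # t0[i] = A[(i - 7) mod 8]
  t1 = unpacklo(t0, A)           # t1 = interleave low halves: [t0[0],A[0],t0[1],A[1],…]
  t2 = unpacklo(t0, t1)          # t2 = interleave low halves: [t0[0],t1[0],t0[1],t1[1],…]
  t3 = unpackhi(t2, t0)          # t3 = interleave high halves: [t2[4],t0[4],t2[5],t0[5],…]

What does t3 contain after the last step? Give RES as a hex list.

RES = [0x18, 0x14, 0x9a, 0x52, 0x8d, 0x3f, 0x34, 0x82]

→ t0 |34|9a|18|8d|14|52|3f|82|
→ t1 |34|82|9a|34|18|9a|8d|18|
→ t2 |34|34|9a|82|18|9a|8d|34|
→ t3 |18|14|9a|52|8d|3f|34|82|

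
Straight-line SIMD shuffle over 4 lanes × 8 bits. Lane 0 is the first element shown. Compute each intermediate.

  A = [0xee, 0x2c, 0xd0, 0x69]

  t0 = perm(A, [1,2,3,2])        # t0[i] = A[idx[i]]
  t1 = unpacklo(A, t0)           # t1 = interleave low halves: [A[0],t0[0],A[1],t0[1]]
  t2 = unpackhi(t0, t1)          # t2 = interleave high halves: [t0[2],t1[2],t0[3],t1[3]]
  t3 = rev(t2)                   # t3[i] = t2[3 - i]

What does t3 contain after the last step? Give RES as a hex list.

t0 = [0x2c, 0xd0, 0x69, 0xd0]
t1 = [0xee, 0x2c, 0x2c, 0xd0]
t2 = [0x69, 0x2c, 0xd0, 0xd0]
t3 = [0xd0, 0xd0, 0x2c, 0x69]

RES = [0xd0, 0xd0, 0x2c, 0x69]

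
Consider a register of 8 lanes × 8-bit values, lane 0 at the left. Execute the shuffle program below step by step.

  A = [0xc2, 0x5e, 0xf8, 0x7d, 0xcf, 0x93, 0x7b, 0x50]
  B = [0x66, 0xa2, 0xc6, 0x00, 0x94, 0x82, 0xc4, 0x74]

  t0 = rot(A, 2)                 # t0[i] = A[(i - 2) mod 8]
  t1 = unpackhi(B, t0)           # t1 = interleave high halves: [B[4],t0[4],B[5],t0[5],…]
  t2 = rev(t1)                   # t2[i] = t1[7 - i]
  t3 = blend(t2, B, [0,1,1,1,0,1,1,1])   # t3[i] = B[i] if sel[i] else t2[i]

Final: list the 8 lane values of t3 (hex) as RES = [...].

RES = [0x93, 0xa2, 0xc6, 0x00, 0x7d, 0x82, 0xc4, 0x74]

  t0: 7b 50 c2 5e f8 7d cf 93
  t1: 94 f8 82 7d c4 cf 74 93
  t2: 93 74 cf c4 7d 82 f8 94
  t3: 93 a2 c6 00 7d 82 c4 74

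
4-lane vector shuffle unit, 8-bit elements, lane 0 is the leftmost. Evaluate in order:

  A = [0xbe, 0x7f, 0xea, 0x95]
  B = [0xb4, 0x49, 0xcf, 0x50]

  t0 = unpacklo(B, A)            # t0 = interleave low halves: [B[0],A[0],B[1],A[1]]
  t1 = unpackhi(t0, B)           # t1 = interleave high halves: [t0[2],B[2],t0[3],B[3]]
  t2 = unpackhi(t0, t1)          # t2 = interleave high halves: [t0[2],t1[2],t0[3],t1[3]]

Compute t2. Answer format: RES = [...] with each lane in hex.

t0 = [0xb4, 0xbe, 0x49, 0x7f]
t1 = [0x49, 0xcf, 0x7f, 0x50]
t2 = [0x49, 0x7f, 0x7f, 0x50]

RES = [ 0x49  0x7f  0x7f  0x50 ]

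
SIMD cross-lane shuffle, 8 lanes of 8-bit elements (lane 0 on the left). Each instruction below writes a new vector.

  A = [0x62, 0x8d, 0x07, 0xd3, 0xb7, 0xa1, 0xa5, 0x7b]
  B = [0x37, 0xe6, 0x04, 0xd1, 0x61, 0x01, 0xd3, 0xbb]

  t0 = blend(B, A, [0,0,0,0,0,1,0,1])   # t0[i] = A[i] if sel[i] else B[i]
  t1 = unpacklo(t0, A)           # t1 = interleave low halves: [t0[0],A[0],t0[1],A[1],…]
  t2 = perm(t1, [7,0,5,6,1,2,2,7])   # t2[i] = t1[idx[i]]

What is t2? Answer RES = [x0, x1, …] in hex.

RES = [0xd3, 0x37, 0x07, 0xd1, 0x62, 0xe6, 0xe6, 0xd3]

t0 = [0x37, 0xe6, 0x04, 0xd1, 0x61, 0xa1, 0xd3, 0x7b]
t1 = [0x37, 0x62, 0xe6, 0x8d, 0x04, 0x07, 0xd1, 0xd3]
t2 = [0xd3, 0x37, 0x07, 0xd1, 0x62, 0xe6, 0xe6, 0xd3]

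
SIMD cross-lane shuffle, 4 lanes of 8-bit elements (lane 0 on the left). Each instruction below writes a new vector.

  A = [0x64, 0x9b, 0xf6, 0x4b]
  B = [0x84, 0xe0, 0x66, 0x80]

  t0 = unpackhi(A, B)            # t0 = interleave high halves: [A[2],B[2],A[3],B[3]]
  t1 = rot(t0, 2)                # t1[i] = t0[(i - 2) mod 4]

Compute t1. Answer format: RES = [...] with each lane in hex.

RES = [ 0x4b  0x80  0xf6  0x66 ]

t0 = [0xf6, 0x66, 0x4b, 0x80]
t1 = [0x4b, 0x80, 0xf6, 0x66]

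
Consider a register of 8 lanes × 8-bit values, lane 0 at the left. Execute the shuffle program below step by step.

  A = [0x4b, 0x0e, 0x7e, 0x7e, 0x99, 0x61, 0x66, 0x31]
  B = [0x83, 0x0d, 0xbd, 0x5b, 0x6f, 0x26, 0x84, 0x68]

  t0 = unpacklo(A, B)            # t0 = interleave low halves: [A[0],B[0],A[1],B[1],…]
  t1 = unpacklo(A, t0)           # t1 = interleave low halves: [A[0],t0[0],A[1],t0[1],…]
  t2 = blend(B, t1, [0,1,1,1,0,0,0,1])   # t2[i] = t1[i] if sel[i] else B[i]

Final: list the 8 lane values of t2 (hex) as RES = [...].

  t0: 4b 83 0e 0d 7e bd 7e 5b
  t1: 4b 4b 0e 83 7e 0e 7e 0d
  t2: 83 4b 0e 83 6f 26 84 0d

RES = [0x83, 0x4b, 0x0e, 0x83, 0x6f, 0x26, 0x84, 0x0d]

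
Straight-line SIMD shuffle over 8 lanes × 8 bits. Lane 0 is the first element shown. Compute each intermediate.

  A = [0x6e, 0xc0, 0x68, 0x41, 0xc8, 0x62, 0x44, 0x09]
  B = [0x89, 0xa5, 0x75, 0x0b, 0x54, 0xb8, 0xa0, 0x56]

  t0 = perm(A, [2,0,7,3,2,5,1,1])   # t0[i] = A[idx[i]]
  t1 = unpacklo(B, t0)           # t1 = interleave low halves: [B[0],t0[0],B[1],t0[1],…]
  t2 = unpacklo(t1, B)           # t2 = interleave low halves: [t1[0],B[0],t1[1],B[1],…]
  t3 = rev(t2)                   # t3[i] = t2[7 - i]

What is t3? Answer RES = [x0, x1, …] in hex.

t0 = [0x68, 0x6e, 0x09, 0x41, 0x68, 0x62, 0xc0, 0xc0]
t1 = [0x89, 0x68, 0xa5, 0x6e, 0x75, 0x09, 0x0b, 0x41]
t2 = [0x89, 0x89, 0x68, 0xa5, 0xa5, 0x75, 0x6e, 0x0b]
t3 = [0x0b, 0x6e, 0x75, 0xa5, 0xa5, 0x68, 0x89, 0x89]

RES = [ 0x0b  0x6e  0x75  0xa5  0xa5  0x68  0x89  0x89 ]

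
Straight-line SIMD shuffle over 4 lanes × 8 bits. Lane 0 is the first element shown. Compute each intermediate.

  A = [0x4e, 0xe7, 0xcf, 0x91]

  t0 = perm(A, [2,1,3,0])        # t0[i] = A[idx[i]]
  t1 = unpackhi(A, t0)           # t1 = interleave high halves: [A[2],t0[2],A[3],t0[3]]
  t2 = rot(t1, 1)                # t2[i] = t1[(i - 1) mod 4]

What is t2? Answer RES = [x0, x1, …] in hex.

→ t0 |cf|e7|91|4e|
→ t1 |cf|91|91|4e|
→ t2 |4e|cf|91|91|

RES = [ 0x4e  0xcf  0x91  0x91 ]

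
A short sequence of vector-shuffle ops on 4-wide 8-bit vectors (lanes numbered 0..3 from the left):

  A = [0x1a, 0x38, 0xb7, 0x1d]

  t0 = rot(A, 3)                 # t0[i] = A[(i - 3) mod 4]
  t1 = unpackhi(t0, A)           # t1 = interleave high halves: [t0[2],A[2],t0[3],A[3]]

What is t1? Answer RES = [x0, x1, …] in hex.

RES = [ 0x1d  0xb7  0x1a  0x1d ]

→ t0 |38|b7|1d|1a|
→ t1 |1d|b7|1a|1d|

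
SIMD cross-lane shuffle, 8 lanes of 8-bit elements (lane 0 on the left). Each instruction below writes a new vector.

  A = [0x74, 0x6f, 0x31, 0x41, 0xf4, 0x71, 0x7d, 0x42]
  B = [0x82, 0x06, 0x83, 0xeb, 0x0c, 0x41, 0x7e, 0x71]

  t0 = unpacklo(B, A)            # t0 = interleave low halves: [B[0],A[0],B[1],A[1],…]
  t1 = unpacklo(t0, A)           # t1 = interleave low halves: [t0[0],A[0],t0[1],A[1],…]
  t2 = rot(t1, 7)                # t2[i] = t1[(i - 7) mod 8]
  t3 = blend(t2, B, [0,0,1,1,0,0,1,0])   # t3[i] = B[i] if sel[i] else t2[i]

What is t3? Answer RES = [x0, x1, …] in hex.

RES = [ 0x74  0x74  0x83  0xeb  0x31  0x6f  0x7e  0x82 ]

→ t0 |82|74|06|6f|83|31|eb|41|
→ t1 |82|74|74|6f|06|31|6f|41|
→ t2 |74|74|6f|06|31|6f|41|82|
→ t3 |74|74|83|eb|31|6f|7e|82|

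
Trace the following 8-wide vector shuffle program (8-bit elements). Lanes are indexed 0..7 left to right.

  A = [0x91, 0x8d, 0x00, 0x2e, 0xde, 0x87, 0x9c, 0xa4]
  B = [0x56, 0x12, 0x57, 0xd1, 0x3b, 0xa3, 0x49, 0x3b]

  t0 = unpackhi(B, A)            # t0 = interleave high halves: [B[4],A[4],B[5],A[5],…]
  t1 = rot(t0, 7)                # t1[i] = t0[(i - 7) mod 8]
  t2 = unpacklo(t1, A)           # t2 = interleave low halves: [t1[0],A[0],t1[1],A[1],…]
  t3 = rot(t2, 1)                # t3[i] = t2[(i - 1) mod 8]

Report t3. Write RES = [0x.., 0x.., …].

RES = [0x2e, 0xde, 0x91, 0xa3, 0x8d, 0x87, 0x00, 0x49]

  t0: 3b de a3 87 49 9c 3b a4
  t1: de a3 87 49 9c 3b a4 3b
  t2: de 91 a3 8d 87 00 49 2e
  t3: 2e de 91 a3 8d 87 00 49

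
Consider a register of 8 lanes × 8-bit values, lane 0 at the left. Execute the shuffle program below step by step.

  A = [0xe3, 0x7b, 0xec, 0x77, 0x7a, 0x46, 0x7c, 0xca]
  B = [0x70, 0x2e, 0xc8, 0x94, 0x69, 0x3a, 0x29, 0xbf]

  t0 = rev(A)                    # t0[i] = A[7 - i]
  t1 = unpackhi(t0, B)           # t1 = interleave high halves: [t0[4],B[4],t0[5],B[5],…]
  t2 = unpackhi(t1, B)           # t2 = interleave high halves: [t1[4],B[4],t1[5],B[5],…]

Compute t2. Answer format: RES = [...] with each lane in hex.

RES = [0x7b, 0x69, 0x29, 0x3a, 0xe3, 0x29, 0xbf, 0xbf]

t0 = [0xca, 0x7c, 0x46, 0x7a, 0x77, 0xec, 0x7b, 0xe3]
t1 = [0x77, 0x69, 0xec, 0x3a, 0x7b, 0x29, 0xe3, 0xbf]
t2 = [0x7b, 0x69, 0x29, 0x3a, 0xe3, 0x29, 0xbf, 0xbf]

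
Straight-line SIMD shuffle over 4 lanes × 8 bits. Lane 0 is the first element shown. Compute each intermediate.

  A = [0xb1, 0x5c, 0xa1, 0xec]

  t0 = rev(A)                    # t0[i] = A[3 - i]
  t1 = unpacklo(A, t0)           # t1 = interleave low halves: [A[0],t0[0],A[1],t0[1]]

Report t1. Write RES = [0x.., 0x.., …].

t0 = [0xec, 0xa1, 0x5c, 0xb1]
t1 = [0xb1, 0xec, 0x5c, 0xa1]

RES = [0xb1, 0xec, 0x5c, 0xa1]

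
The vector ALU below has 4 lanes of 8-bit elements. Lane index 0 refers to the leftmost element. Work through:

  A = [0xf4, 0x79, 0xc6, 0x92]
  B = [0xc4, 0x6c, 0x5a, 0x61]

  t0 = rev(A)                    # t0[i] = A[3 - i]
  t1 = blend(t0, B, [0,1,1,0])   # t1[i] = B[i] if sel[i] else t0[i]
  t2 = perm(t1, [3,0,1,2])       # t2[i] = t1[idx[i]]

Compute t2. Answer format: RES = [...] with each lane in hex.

→ t0 |92|c6|79|f4|
→ t1 |92|6c|5a|f4|
→ t2 |f4|92|6c|5a|

RES = [0xf4, 0x92, 0x6c, 0x5a]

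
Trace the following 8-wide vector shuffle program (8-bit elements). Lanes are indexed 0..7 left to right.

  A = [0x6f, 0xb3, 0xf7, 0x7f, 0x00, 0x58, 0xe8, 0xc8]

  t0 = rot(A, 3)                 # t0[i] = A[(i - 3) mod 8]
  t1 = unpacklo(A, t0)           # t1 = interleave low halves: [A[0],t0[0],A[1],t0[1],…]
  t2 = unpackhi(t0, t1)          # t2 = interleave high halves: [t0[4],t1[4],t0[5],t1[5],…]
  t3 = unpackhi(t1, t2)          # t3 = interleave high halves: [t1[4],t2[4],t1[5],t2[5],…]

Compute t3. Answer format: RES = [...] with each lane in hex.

RES = [ 0xf7  0x7f  0xc8  0x7f  0x7f  0x00  0x6f  0x6f ]

t0 = [0x58, 0xe8, 0xc8, 0x6f, 0xb3, 0xf7, 0x7f, 0x00]
t1 = [0x6f, 0x58, 0xb3, 0xe8, 0xf7, 0xc8, 0x7f, 0x6f]
t2 = [0xb3, 0xf7, 0xf7, 0xc8, 0x7f, 0x7f, 0x00, 0x6f]
t3 = [0xf7, 0x7f, 0xc8, 0x7f, 0x7f, 0x00, 0x6f, 0x6f]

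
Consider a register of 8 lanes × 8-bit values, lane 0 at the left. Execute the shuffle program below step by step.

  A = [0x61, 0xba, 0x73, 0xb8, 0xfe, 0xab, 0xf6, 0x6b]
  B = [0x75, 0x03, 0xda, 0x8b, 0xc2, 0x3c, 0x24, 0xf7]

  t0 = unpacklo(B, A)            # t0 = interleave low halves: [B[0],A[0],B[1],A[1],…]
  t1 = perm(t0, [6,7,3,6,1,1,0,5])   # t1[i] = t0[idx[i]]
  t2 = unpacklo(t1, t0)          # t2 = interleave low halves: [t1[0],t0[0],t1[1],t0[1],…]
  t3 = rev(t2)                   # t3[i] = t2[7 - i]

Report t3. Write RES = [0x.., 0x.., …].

→ t0 |75|61|03|ba|da|73|8b|b8|
→ t1 |8b|b8|ba|8b|61|61|75|73|
→ t2 |8b|75|b8|61|ba|03|8b|ba|
→ t3 |ba|8b|03|ba|61|b8|75|8b|

RES = [ 0xba  0x8b  0x03  0xba  0x61  0xb8  0x75  0x8b ]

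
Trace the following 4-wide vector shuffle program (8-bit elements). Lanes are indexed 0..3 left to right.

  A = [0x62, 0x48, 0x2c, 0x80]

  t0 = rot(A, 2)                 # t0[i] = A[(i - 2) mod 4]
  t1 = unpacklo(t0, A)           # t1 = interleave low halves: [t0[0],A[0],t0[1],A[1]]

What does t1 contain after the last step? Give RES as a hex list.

→ t0 |2c|80|62|48|
→ t1 |2c|62|80|48|

RES = [ 0x2c  0x62  0x80  0x48 ]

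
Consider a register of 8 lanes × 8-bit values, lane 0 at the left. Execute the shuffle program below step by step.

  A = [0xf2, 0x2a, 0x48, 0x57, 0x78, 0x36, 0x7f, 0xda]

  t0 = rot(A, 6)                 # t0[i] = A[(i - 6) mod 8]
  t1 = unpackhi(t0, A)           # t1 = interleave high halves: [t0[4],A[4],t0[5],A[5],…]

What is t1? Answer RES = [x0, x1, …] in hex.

RES = [0x7f, 0x78, 0xda, 0x36, 0xf2, 0x7f, 0x2a, 0xda]

→ t0 |48|57|78|36|7f|da|f2|2a|
→ t1 |7f|78|da|36|f2|7f|2a|da|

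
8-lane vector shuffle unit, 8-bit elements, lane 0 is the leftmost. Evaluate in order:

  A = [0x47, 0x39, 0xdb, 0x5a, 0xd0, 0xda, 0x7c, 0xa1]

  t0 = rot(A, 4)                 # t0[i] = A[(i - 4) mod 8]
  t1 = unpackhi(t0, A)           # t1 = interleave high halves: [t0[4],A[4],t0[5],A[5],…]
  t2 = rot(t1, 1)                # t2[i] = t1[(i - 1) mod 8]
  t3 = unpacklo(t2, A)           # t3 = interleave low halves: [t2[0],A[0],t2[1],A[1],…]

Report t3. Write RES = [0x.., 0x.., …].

RES = [0xa1, 0x47, 0x47, 0x39, 0xd0, 0xdb, 0x39, 0x5a]

t0 = [0xd0, 0xda, 0x7c, 0xa1, 0x47, 0x39, 0xdb, 0x5a]
t1 = [0x47, 0xd0, 0x39, 0xda, 0xdb, 0x7c, 0x5a, 0xa1]
t2 = [0xa1, 0x47, 0xd0, 0x39, 0xda, 0xdb, 0x7c, 0x5a]
t3 = [0xa1, 0x47, 0x47, 0x39, 0xd0, 0xdb, 0x39, 0x5a]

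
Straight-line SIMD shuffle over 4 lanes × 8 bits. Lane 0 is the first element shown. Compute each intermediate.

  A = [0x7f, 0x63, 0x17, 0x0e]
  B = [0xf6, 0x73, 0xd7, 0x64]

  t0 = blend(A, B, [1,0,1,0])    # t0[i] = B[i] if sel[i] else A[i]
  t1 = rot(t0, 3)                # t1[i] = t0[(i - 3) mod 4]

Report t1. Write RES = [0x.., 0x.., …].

RES = [ 0x63  0xd7  0x0e  0xf6 ]

  t0: f6 63 d7 0e
  t1: 63 d7 0e f6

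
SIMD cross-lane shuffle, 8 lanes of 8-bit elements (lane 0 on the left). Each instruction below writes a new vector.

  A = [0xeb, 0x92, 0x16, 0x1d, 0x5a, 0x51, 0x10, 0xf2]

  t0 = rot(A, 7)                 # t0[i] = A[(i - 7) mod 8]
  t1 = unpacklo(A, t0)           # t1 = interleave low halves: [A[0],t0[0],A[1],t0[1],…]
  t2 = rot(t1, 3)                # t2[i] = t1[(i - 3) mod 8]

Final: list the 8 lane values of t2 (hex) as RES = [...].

RES = [ 0x1d  0x1d  0x5a  0xeb  0x92  0x92  0x16  0x16 ]

  t0: 92 16 1d 5a 51 10 f2 eb
  t1: eb 92 92 16 16 1d 1d 5a
  t2: 1d 1d 5a eb 92 92 16 16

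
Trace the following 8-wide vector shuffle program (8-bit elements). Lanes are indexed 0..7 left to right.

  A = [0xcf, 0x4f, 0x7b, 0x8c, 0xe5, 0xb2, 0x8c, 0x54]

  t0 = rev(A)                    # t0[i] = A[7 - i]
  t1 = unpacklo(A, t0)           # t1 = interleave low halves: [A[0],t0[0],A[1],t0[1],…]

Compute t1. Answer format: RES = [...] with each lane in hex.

RES = [0xcf, 0x54, 0x4f, 0x8c, 0x7b, 0xb2, 0x8c, 0xe5]

→ t0 |54|8c|b2|e5|8c|7b|4f|cf|
→ t1 |cf|54|4f|8c|7b|b2|8c|e5|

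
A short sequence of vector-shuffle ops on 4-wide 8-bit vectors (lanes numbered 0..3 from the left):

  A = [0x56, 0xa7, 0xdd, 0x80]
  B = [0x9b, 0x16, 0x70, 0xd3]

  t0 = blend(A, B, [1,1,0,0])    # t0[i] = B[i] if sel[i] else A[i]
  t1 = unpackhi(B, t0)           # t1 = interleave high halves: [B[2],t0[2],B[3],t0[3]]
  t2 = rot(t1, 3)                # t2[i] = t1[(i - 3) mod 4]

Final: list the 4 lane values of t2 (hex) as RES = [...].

  t0: 9b 16 dd 80
  t1: 70 dd d3 80
  t2: dd d3 80 70

RES = [ 0xdd  0xd3  0x80  0x70 ]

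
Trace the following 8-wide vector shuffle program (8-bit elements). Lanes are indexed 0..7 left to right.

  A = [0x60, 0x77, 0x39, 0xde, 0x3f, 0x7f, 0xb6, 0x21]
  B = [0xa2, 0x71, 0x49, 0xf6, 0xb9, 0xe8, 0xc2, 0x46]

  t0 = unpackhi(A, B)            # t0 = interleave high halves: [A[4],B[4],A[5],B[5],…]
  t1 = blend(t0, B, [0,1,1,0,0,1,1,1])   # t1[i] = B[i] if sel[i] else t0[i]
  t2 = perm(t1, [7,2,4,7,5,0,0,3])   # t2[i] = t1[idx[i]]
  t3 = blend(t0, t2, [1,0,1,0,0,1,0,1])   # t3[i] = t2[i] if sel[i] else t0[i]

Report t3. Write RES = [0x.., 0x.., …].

RES = [0x46, 0xb9, 0xb6, 0xe8, 0xb6, 0x3f, 0x21, 0xe8]

t0 = [0x3f, 0xb9, 0x7f, 0xe8, 0xb6, 0xc2, 0x21, 0x46]
t1 = [0x3f, 0x71, 0x49, 0xe8, 0xb6, 0xe8, 0xc2, 0x46]
t2 = [0x46, 0x49, 0xb6, 0x46, 0xe8, 0x3f, 0x3f, 0xe8]
t3 = [0x46, 0xb9, 0xb6, 0xe8, 0xb6, 0x3f, 0x21, 0xe8]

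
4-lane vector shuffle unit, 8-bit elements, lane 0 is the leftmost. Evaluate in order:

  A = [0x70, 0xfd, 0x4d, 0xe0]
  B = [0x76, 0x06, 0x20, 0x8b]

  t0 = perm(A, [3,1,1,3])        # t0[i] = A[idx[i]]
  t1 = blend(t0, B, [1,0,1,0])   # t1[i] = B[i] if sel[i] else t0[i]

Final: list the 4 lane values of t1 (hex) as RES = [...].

RES = [ 0x76  0xfd  0x20  0xe0 ]

  t0: e0 fd fd e0
  t1: 76 fd 20 e0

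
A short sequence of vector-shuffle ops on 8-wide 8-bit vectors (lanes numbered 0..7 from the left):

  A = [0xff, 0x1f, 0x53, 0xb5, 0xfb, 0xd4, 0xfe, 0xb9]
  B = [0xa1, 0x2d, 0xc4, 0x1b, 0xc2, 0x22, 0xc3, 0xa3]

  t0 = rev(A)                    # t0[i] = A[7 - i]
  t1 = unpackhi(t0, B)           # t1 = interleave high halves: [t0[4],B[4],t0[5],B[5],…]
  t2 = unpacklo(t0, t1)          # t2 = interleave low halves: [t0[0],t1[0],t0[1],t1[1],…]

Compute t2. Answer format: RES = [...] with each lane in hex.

t0 = [0xb9, 0xfe, 0xd4, 0xfb, 0xb5, 0x53, 0x1f, 0xff]
t1 = [0xb5, 0xc2, 0x53, 0x22, 0x1f, 0xc3, 0xff, 0xa3]
t2 = [0xb9, 0xb5, 0xfe, 0xc2, 0xd4, 0x53, 0xfb, 0x22]

RES = [0xb9, 0xb5, 0xfe, 0xc2, 0xd4, 0x53, 0xfb, 0x22]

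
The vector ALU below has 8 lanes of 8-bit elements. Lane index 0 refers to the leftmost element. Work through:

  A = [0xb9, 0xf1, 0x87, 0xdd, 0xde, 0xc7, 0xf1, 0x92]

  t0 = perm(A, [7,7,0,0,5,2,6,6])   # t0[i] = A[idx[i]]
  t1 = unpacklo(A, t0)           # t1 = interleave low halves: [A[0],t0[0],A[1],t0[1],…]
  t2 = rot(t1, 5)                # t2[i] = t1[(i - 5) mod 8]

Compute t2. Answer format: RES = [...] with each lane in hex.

RES = [ 0x92  0x87  0xb9  0xdd  0xb9  0xb9  0x92  0xf1 ]

  t0: 92 92 b9 b9 c7 87 f1 f1
  t1: b9 92 f1 92 87 b9 dd b9
  t2: 92 87 b9 dd b9 b9 92 f1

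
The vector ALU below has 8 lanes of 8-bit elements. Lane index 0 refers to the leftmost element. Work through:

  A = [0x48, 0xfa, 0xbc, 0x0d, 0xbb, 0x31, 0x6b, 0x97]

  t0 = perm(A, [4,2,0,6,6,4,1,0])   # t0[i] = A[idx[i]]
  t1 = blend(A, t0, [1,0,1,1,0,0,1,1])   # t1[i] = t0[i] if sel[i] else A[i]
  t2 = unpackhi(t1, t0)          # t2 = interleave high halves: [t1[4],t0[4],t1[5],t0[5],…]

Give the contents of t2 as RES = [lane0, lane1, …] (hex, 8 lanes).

t0 = [0xbb, 0xbc, 0x48, 0x6b, 0x6b, 0xbb, 0xfa, 0x48]
t1 = [0xbb, 0xfa, 0x48, 0x6b, 0xbb, 0x31, 0xfa, 0x48]
t2 = [0xbb, 0x6b, 0x31, 0xbb, 0xfa, 0xfa, 0x48, 0x48]

RES = [ 0xbb  0x6b  0x31  0xbb  0xfa  0xfa  0x48  0x48 ]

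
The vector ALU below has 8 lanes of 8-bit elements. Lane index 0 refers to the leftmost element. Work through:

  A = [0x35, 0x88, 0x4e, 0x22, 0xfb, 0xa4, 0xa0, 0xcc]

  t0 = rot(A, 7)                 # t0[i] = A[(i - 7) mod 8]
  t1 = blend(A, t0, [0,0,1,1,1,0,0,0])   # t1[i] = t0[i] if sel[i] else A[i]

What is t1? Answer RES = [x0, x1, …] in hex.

→ t0 |88|4e|22|fb|a4|a0|cc|35|
→ t1 |35|88|22|fb|a4|a4|a0|cc|

RES = [ 0x35  0x88  0x22  0xfb  0xa4  0xa4  0xa0  0xcc ]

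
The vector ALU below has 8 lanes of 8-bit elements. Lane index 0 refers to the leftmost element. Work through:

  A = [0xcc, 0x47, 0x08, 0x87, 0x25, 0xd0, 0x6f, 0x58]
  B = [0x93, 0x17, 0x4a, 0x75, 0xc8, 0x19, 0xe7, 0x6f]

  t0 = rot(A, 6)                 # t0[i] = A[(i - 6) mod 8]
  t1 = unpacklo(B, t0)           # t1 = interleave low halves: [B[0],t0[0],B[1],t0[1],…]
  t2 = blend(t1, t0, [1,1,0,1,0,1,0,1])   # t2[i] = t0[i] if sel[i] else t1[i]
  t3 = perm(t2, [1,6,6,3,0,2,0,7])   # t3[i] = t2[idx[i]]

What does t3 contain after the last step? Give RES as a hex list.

RES = [0x87, 0x75, 0x75, 0xd0, 0x08, 0x17, 0x08, 0x47]

t0 = [0x08, 0x87, 0x25, 0xd0, 0x6f, 0x58, 0xcc, 0x47]
t1 = [0x93, 0x08, 0x17, 0x87, 0x4a, 0x25, 0x75, 0xd0]
t2 = [0x08, 0x87, 0x17, 0xd0, 0x4a, 0x58, 0x75, 0x47]
t3 = [0x87, 0x75, 0x75, 0xd0, 0x08, 0x17, 0x08, 0x47]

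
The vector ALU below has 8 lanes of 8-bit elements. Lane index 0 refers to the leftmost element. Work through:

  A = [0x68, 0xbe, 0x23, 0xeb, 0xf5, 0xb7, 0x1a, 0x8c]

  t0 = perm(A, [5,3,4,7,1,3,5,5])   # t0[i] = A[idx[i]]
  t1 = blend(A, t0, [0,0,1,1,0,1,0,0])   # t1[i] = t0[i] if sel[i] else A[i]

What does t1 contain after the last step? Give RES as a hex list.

RES = [ 0x68  0xbe  0xf5  0x8c  0xf5  0xeb  0x1a  0x8c ]

t0 = [0xb7, 0xeb, 0xf5, 0x8c, 0xbe, 0xeb, 0xb7, 0xb7]
t1 = [0x68, 0xbe, 0xf5, 0x8c, 0xf5, 0xeb, 0x1a, 0x8c]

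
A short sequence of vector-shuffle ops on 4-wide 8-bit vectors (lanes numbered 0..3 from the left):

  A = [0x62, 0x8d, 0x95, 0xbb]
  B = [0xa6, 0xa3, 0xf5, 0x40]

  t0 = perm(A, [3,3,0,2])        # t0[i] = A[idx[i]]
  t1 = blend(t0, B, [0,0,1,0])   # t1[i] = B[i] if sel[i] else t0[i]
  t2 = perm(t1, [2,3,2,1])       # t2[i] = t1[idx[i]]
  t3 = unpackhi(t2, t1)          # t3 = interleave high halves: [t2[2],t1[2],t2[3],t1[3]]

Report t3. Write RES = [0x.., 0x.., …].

RES = [ 0xf5  0xf5  0xbb  0x95 ]

t0 = [0xbb, 0xbb, 0x62, 0x95]
t1 = [0xbb, 0xbb, 0xf5, 0x95]
t2 = [0xf5, 0x95, 0xf5, 0xbb]
t3 = [0xf5, 0xf5, 0xbb, 0x95]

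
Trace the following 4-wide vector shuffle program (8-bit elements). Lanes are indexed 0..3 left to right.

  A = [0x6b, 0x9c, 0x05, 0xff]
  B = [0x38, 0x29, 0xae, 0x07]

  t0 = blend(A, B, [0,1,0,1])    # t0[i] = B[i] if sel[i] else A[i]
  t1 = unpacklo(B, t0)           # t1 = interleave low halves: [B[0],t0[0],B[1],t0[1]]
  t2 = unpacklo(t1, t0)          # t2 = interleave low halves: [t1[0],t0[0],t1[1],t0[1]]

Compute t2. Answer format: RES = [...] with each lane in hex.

t0 = [0x6b, 0x29, 0x05, 0x07]
t1 = [0x38, 0x6b, 0x29, 0x29]
t2 = [0x38, 0x6b, 0x6b, 0x29]

RES = [0x38, 0x6b, 0x6b, 0x29]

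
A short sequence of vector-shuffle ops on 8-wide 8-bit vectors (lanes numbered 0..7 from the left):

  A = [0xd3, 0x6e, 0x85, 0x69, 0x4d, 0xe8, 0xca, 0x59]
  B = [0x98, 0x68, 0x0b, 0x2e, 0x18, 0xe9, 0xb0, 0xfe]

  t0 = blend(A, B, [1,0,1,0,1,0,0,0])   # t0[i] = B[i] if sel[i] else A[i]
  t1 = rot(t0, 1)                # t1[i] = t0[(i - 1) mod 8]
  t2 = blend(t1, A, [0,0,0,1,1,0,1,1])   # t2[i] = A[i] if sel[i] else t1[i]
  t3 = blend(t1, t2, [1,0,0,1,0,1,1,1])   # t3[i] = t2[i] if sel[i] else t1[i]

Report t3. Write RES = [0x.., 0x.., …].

RES = [0x59, 0x98, 0x6e, 0x69, 0x69, 0x18, 0xca, 0x59]

t0 = [0x98, 0x6e, 0x0b, 0x69, 0x18, 0xe8, 0xca, 0x59]
t1 = [0x59, 0x98, 0x6e, 0x0b, 0x69, 0x18, 0xe8, 0xca]
t2 = [0x59, 0x98, 0x6e, 0x69, 0x4d, 0x18, 0xca, 0x59]
t3 = [0x59, 0x98, 0x6e, 0x69, 0x69, 0x18, 0xca, 0x59]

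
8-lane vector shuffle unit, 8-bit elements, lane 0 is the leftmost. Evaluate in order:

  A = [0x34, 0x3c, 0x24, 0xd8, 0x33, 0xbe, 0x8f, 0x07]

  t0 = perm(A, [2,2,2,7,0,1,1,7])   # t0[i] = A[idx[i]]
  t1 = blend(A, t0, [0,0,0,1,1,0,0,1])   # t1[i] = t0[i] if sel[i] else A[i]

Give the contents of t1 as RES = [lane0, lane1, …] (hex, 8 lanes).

→ t0 |24|24|24|07|34|3c|3c|07|
→ t1 |34|3c|24|07|34|be|8f|07|

RES = [ 0x34  0x3c  0x24  0x07  0x34  0xbe  0x8f  0x07 ]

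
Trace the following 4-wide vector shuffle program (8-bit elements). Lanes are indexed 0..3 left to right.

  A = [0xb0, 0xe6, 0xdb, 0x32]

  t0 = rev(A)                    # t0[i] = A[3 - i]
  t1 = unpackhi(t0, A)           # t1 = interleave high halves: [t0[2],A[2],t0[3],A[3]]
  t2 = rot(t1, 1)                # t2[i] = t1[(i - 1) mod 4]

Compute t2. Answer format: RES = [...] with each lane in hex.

RES = [ 0x32  0xe6  0xdb  0xb0 ]

t0 = [0x32, 0xdb, 0xe6, 0xb0]
t1 = [0xe6, 0xdb, 0xb0, 0x32]
t2 = [0x32, 0xe6, 0xdb, 0xb0]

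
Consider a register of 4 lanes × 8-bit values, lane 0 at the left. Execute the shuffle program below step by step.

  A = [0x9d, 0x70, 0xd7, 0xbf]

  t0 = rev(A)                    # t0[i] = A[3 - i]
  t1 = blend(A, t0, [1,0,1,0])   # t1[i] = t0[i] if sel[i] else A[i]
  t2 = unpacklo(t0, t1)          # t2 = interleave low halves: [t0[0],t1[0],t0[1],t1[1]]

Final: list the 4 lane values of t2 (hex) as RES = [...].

t0 = [0xbf, 0xd7, 0x70, 0x9d]
t1 = [0xbf, 0x70, 0x70, 0xbf]
t2 = [0xbf, 0xbf, 0xd7, 0x70]

RES = [0xbf, 0xbf, 0xd7, 0x70]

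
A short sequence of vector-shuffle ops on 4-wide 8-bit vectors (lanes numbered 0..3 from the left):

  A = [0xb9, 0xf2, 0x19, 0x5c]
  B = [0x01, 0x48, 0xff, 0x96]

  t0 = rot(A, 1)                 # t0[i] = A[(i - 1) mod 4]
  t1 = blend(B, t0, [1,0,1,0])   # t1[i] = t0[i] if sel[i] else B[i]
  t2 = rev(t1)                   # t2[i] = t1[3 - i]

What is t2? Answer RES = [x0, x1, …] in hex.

→ t0 |5c|b9|f2|19|
→ t1 |5c|48|f2|96|
→ t2 |96|f2|48|5c|

RES = [0x96, 0xf2, 0x48, 0x5c]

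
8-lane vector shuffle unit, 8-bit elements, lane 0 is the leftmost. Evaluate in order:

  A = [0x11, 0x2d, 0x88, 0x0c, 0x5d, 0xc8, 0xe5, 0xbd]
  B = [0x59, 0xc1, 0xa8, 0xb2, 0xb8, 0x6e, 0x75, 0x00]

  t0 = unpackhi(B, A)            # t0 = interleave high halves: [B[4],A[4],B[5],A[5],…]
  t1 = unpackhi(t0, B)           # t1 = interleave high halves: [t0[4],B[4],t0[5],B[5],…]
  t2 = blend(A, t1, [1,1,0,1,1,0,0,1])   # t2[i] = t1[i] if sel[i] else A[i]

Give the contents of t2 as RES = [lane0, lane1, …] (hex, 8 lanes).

RES = [ 0x75  0xb8  0x88  0x6e  0x00  0xc8  0xe5  0x00 ]

→ t0 |b8|5d|6e|c8|75|e5|00|bd|
→ t1 |75|b8|e5|6e|00|75|bd|00|
→ t2 |75|b8|88|6e|00|c8|e5|00|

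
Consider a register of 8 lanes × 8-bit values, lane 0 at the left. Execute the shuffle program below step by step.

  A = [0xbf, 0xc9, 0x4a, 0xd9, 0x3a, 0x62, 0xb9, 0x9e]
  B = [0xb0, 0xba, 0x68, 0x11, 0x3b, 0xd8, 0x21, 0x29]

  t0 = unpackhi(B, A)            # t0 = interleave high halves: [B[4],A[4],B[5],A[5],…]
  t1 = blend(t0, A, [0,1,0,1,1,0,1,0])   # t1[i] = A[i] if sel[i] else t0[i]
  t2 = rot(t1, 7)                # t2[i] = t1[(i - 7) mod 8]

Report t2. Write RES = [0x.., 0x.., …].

RES = [ 0xc9  0xd8  0xd9  0x3a  0xb9  0xb9  0x9e  0x3b ]

t0 = [0x3b, 0x3a, 0xd8, 0x62, 0x21, 0xb9, 0x29, 0x9e]
t1 = [0x3b, 0xc9, 0xd8, 0xd9, 0x3a, 0xb9, 0xb9, 0x9e]
t2 = [0xc9, 0xd8, 0xd9, 0x3a, 0xb9, 0xb9, 0x9e, 0x3b]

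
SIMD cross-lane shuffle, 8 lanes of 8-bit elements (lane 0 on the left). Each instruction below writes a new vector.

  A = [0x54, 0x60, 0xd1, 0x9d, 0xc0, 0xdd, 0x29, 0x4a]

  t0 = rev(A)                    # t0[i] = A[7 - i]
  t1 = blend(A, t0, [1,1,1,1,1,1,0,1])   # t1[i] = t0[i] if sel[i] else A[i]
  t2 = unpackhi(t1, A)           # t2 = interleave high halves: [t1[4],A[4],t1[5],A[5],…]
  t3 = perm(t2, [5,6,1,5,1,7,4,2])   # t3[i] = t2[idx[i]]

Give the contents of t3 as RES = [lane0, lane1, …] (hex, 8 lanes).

  t0: 4a 29 dd c0 9d d1 60 54
  t1: 4a 29 dd c0 9d d1 29 54
  t2: 9d c0 d1 dd 29 29 54 4a
  t3: 29 54 c0 29 c0 4a 29 d1

RES = [0x29, 0x54, 0xc0, 0x29, 0xc0, 0x4a, 0x29, 0xd1]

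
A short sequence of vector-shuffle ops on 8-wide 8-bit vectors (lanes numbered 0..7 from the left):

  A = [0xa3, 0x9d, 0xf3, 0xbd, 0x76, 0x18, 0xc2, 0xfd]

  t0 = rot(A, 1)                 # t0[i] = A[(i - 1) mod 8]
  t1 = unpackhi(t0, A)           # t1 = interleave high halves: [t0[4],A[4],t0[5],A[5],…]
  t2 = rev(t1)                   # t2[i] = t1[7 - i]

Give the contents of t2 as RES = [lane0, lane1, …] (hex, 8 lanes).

  t0: fd a3 9d f3 bd 76 18 c2
  t1: bd 76 76 18 18 c2 c2 fd
  t2: fd c2 c2 18 18 76 76 bd

RES = [0xfd, 0xc2, 0xc2, 0x18, 0x18, 0x76, 0x76, 0xbd]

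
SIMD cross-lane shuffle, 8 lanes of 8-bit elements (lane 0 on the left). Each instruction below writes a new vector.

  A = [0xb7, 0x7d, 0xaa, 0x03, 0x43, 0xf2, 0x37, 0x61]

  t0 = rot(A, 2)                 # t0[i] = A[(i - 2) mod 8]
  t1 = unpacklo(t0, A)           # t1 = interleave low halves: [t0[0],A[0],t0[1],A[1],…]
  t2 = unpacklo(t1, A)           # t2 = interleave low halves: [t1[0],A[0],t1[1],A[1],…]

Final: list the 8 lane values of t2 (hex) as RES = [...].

  t0: 37 61 b7 7d aa 03 43 f2
  t1: 37 b7 61 7d b7 aa 7d 03
  t2: 37 b7 b7 7d 61 aa 7d 03

RES = [ 0x37  0xb7  0xb7  0x7d  0x61  0xaa  0x7d  0x03 ]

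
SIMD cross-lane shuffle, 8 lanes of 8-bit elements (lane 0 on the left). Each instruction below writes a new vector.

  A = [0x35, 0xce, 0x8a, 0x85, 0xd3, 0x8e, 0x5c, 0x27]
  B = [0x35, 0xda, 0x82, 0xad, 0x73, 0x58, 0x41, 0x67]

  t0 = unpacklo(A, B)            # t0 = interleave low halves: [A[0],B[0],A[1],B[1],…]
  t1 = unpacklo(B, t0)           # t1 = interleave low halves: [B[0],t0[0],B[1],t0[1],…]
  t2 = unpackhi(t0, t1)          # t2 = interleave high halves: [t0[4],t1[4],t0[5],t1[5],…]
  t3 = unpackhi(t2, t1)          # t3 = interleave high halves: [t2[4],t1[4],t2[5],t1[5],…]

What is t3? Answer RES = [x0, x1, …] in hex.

RES = [ 0x85  0x82  0xad  0xce  0xad  0xad  0xda  0xda ]

→ t0 |35|35|ce|da|8a|82|85|ad|
→ t1 |35|35|da|35|82|ce|ad|da|
→ t2 |8a|82|82|ce|85|ad|ad|da|
→ t3 |85|82|ad|ce|ad|ad|da|da|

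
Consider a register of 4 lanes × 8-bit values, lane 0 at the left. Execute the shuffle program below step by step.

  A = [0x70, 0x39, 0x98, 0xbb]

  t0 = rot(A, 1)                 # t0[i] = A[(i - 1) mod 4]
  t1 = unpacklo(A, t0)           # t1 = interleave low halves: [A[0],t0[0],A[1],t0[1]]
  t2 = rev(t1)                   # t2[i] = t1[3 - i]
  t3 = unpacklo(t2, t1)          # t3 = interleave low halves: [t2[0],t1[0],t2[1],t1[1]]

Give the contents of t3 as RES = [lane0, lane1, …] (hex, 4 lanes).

→ t0 |bb|70|39|98|
→ t1 |70|bb|39|70|
→ t2 |70|39|bb|70|
→ t3 |70|70|39|bb|

RES = [0x70, 0x70, 0x39, 0xbb]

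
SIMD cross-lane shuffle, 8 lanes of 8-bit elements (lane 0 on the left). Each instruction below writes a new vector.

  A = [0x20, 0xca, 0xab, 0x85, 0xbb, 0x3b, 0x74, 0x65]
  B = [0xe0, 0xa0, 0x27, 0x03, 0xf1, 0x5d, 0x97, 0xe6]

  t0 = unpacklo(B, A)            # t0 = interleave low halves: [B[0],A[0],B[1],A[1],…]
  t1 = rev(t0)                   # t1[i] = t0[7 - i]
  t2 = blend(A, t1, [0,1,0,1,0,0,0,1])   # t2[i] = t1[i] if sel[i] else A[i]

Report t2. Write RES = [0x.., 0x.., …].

t0 = [0xe0, 0x20, 0xa0, 0xca, 0x27, 0xab, 0x03, 0x85]
t1 = [0x85, 0x03, 0xab, 0x27, 0xca, 0xa0, 0x20, 0xe0]
t2 = [0x20, 0x03, 0xab, 0x27, 0xbb, 0x3b, 0x74, 0xe0]

RES = [ 0x20  0x03  0xab  0x27  0xbb  0x3b  0x74  0xe0 ]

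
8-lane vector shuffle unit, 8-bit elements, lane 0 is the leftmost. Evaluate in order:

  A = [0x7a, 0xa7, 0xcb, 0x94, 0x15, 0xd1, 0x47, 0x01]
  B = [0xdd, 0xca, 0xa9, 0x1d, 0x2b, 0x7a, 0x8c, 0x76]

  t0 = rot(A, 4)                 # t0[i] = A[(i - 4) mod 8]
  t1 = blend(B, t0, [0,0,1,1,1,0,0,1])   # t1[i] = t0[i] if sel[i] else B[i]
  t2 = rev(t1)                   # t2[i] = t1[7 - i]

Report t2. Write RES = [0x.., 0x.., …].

RES = [ 0x94  0x8c  0x7a  0x7a  0x01  0x47  0xca  0xdd ]

  t0: 15 d1 47 01 7a a7 cb 94
  t1: dd ca 47 01 7a 7a 8c 94
  t2: 94 8c 7a 7a 01 47 ca dd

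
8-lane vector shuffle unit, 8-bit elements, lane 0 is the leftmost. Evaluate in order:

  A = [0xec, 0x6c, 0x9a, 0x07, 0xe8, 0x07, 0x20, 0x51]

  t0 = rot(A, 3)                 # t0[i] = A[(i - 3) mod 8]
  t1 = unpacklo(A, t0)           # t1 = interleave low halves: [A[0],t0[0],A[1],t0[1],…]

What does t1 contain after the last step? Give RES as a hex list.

RES = [0xec, 0x07, 0x6c, 0x20, 0x9a, 0x51, 0x07, 0xec]

  t0: 07 20 51 ec 6c 9a 07 e8
  t1: ec 07 6c 20 9a 51 07 ec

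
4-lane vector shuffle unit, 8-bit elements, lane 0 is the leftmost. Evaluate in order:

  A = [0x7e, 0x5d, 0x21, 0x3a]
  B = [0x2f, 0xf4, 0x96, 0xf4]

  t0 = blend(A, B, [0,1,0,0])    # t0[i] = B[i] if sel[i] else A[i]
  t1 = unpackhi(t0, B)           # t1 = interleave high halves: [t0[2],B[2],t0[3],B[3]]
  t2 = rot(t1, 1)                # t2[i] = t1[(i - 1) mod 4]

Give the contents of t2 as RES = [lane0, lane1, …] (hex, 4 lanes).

t0 = [0x7e, 0xf4, 0x21, 0x3a]
t1 = [0x21, 0x96, 0x3a, 0xf4]
t2 = [0xf4, 0x21, 0x96, 0x3a]

RES = [0xf4, 0x21, 0x96, 0x3a]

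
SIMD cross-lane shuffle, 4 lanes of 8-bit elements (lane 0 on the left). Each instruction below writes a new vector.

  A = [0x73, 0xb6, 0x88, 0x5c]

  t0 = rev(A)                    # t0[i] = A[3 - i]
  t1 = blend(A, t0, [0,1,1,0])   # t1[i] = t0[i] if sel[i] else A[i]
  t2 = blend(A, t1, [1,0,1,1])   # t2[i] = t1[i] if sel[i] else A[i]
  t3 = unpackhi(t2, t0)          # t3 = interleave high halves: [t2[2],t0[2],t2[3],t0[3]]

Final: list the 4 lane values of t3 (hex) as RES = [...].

t0 = [0x5c, 0x88, 0xb6, 0x73]
t1 = [0x73, 0x88, 0xb6, 0x5c]
t2 = [0x73, 0xb6, 0xb6, 0x5c]
t3 = [0xb6, 0xb6, 0x5c, 0x73]

RES = [0xb6, 0xb6, 0x5c, 0x73]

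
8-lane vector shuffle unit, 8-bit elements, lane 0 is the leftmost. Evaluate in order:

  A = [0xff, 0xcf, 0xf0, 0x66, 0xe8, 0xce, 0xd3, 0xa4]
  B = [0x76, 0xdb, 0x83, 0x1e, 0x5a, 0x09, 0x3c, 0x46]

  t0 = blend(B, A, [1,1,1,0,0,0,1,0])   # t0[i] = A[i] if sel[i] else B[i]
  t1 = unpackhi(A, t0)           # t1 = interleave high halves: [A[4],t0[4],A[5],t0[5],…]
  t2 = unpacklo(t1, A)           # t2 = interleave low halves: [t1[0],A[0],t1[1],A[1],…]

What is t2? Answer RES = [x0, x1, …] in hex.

RES = [ 0xe8  0xff  0x5a  0xcf  0xce  0xf0  0x09  0x66 ]

  t0: ff cf f0 1e 5a 09 d3 46
  t1: e8 5a ce 09 d3 d3 a4 46
  t2: e8 ff 5a cf ce f0 09 66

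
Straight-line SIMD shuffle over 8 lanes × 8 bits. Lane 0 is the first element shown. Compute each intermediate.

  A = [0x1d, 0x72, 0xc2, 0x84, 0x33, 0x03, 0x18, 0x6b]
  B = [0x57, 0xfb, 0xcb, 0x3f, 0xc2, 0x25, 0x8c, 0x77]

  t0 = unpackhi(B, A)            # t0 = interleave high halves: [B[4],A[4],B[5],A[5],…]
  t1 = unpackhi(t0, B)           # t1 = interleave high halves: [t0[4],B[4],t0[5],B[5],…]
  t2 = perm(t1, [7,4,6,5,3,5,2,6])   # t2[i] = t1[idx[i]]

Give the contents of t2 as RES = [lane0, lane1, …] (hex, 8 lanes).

RES = [0x77, 0x77, 0x6b, 0x8c, 0x25, 0x8c, 0x18, 0x6b]

t0 = [0xc2, 0x33, 0x25, 0x03, 0x8c, 0x18, 0x77, 0x6b]
t1 = [0x8c, 0xc2, 0x18, 0x25, 0x77, 0x8c, 0x6b, 0x77]
t2 = [0x77, 0x77, 0x6b, 0x8c, 0x25, 0x8c, 0x18, 0x6b]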